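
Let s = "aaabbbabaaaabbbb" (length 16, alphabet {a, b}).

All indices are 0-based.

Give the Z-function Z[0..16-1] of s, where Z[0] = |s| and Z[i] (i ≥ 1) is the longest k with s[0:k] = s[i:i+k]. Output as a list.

Z[0]=16
i=1: i≥r, start 0; Z[1]=2 scan→box=[1,3)
i=2: min(r-i=1, Z[1]=2)=1; Z[2]=1
i=3: i≥r, start 0; Z[3]=0
i=4: i≥r, start 0; Z[4]=0
i=5: i≥r, start 0; Z[5]=0
i=6: i≥r, start 0; Z[6]=1 scan→box=[6,7)
i=7: i≥r, start 0; Z[7]=0
i=8: i≥r, start 0; Z[8]=3 scan→box=[8,11)
i=9: min(r-i=2, Z[1]=2)=2; Z[9]=6 scan→box=[9,15)
i=10: min(r-i=5, Z[1]=2)=2; Z[10]=2
i=11: min(r-i=4, Z[2]=1)=1; Z[11]=1
i=12: min(r-i=3, Z[3]=0)=0; Z[12]=0
i=13: min(r-i=2, Z[4]=0)=0; Z[13]=0
i=14: min(r-i=1, Z[5]=0)=0; Z[14]=0
i=15: i≥r, start 0; Z[15]=0

[16, 2, 1, 0, 0, 0, 1, 0, 3, 6, 2, 1, 0, 0, 0, 0]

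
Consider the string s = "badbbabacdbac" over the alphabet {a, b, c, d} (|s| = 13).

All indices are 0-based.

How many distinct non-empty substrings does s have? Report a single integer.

rank | idx | suffix
   0 |   5 | abacdbac
   1 |  11 | ac
   2 |   7 | acdbac
   3 |   1 | adbbabacdbac
   4 |   4 | babacdbac
   5 |  10 | bac
   6 |   6 | bacdbac
   7 |   0 | badbbabacdbac
   8 |   3 | bbabacdbac
   9 |  12 | c
  10 |   8 | cdbac
  11 |   9 | dbac
  12 |   2 | dbbabacdbac

SA = [5, 11, 7, 1, 4, 10, 6, 0, 3, 12, 8, 9, 2]
rank  pair      lcp
   1  s[5:],s[11:]  1  'a'
   2  s[11:],s[7:]  2  'ac'
   3  s[7:],s[1:]  1  'a'
   4  s[1:],s[4:]  0  ''
   5  s[4:],s[10:]  2  'ba'
   6  s[10:],s[6:]  3  'bac'
   7  s[6:],s[0:]  2  'ba'
   8  s[0:],s[3:]  1  'b'
   9  s[3:],s[12:]  0  ''
  10  s[12:],s[8:]  1  'c'
  11  s[8:],s[9:]  0  ''
  12  s[9:],s[2:]  2  'db'

n(n+1)/2 = 13·14/2 = 91
Σ LCP = 0 + 1 + 2 + 1 + 0 + 2 + 3 + 2 + 1 + 0 + 1 + 0 + 2 = 15
distinct = 91 − 15 = 76

76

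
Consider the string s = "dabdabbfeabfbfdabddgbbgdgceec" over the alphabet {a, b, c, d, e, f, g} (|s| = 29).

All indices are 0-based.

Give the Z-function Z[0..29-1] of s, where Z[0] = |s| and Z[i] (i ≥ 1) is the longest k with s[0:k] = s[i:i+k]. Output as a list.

[29, 0, 0, 3, 0, 0, 0, 0, 0, 0, 0, 0, 0, 0, 4, 0, 0, 1, 1, 0, 0, 0, 0, 1, 0, 0, 0, 0, 0]

Z[0]=29
i=1: i≥r, start 0; Z[1]=0
i=2: i≥r, start 0; Z[2]=0
i=3: i≥r, start 0; Z[3]=3 grow→box=[3,6)
i=4: min(r-i=2, Z[1]=0)=0; Z[4]=0
i=5: min(r-i=1, Z[2]=0)=0; Z[5]=0
i=6: i≥r, start 0; Z[6]=0
i=7: i≥r, start 0; Z[7]=0
i=8: i≥r, start 0; Z[8]=0
i=9: i≥r, start 0; Z[9]=0
i=10: i≥r, start 0; Z[10]=0
i=11: i≥r, start 0; Z[11]=0
i=12: i≥r, start 0; Z[12]=0
i=13: i≥r, start 0; Z[13]=0
i=14: i≥r, start 0; Z[14]=4 grow→box=[14,18)
i=15: min(r-i=3, Z[1]=0)=0; Z[15]=0
i=16: min(r-i=2, Z[2]=0)=0; Z[16]=0
i=17: min(r-i=1, Z[3]=3)=1; Z[17]=1
i=18: i≥r, start 0; Z[18]=1 grow→box=[18,19)
i=19: i≥r, start 0; Z[19]=0
i=20: i≥r, start 0; Z[20]=0
i=21: i≥r, start 0; Z[21]=0
i=22: i≥r, start 0; Z[22]=0
i=23: i≥r, start 0; Z[23]=1 grow→box=[23,24)
i=24: i≥r, start 0; Z[24]=0
i=25: i≥r, start 0; Z[25]=0
i=26: i≥r, start 0; Z[26]=0
i=27: i≥r, start 0; Z[27]=0
i=28: i≥r, start 0; Z[28]=0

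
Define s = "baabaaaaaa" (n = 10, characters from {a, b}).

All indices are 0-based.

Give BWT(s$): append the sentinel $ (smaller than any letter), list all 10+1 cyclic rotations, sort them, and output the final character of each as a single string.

rank  rotation     last
    0  $baabaaaaaa  a
    1  a$baabaaaaa  a
    2  aa$baabaaaa  a
    3  aaa$baabaaa  a
    4  aaaa$baabaa  a
    5  aaaaa$baaba  a
    6  aaaaaa$baab  b
    7  aabaaaaaa$b  b
    8  abaaaaaa$ba  a
    9  baaaaaa$baa  a
   10  baabaaaaaa$  $

aaaaaabbaa$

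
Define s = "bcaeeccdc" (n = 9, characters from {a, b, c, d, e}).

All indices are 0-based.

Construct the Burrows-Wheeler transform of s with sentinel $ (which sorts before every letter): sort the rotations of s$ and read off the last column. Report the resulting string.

cc$dbeccea

rank  rotation    last
    0  $bcaeeccdc  c
    1  aeeccdc$bc  c
    2  bcaeeccdc$  $
    3  c$bcaeeccd  d
    4  caeeccdc$b  b
    5  ccdc$bcaee  e
    6  cdc$bcaeec  c
    7  dc$bcaeecc  c
    8  eccdc$bcae  e
    9  eeccdc$bca  a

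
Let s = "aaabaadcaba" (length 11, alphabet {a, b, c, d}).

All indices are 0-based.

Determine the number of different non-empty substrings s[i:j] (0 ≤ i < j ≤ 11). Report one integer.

rank | idx | suffix
   0 |  10 | a
   1 |   0 | aaabaadcaba
   2 |   1 | aabaadcaba
   3 |   4 | aadcaba
   4 |   8 | aba
   5 |   2 | abaadcaba
   6 |   5 | adcaba
   7 |   9 | ba
   8 |   3 | baadcaba
   9 |   7 | caba
  10 |   6 | dcaba

SA = [10, 0, 1, 4, 8, 2, 5, 9, 3, 7, 6]
i: (SA[i-1],SA[i]) lcp shared
  1: (10,0) 1 'a'
  2: (0,1) 2 'aa'
  3: (1,4) 2 'aa'
  4: (4,8) 1 'a'
  5: (8,2) 3 'aba'
  6: (2,5) 1 'a'
  7: (5,9) 0 ''
  8: (9,3) 2 'ba'
  9: (3,7) 0 ''
  10: (7,6) 0 ''

n(n+1)/2 = 11·12/2 = 66
Σ LCP = 0 + 1 + 2 + 2 + 1 + 3 + 1 + 0 + 2 + 0 + 0 = 12
distinct = 66 − 12 = 54

54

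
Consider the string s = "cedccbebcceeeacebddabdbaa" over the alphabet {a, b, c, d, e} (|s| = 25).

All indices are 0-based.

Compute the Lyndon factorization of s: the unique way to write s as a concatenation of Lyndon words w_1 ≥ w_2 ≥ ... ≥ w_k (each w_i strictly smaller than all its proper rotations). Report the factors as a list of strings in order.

emit factor 1: 'ced' (i=0, period=3)
emit factor 2: 'c' (i=3, period=1)
emit factor 3: 'c' (i=4, period=1)
emit factor 4: 'be' (i=5, period=2)
emit factor 5: 'bcceee' (i=7, period=6)
emit factor 6: 'acebdd' (i=13, period=6)
emit factor 7: 'abdb' (i=19, period=4)
emit factor 8: 'a' (i=23, period=1)
emit factor 9: 'a' (i=24, period=1)

["ced", "c", "c", "be", "bcceee", "acebdd", "abdb", "a", "a"]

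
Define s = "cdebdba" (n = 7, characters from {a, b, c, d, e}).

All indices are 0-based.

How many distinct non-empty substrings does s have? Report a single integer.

26

rank→(start, suffix):
  0 → (6, 'a')
  1 → (5, 'ba')
  2 → (3, 'bdba')
  3 → (0, 'cdebdba')
  4 → (4, 'dba')
  5 → (1, 'debdba')
  6 → (2, 'ebdba')

SA = [6, 5, 3, 0, 4, 1, 2]
i: (SA[i-1],SA[i]) lcp shared
  1: (6,5) 0 ''
  2: (5,3) 1 'b'
  3: (3,0) 0 ''
  4: (0,4) 0 ''
  5: (4,1) 1 'd'
  6: (1,2) 0 ''

n(n+1)/2 = 7·8/2 = 28
Σ LCP = 0 + 0 + 1 + 0 + 0 + 1 + 0 = 2
distinct = 28 − 2 = 26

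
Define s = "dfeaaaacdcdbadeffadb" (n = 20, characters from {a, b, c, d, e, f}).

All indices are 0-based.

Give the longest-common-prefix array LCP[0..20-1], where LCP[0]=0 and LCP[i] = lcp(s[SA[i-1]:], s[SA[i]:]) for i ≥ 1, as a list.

rank→(start, suffix):
  0 → (3, 'aaaacdcdbadeffadb')
  1 → (4, 'aaacdcdbadeffadb')
  2 → (5, 'aacdcdbadeffadb')
  3 → (6, 'acdcdbadeffadb')
  4 → (17, 'adb')
  5 → (12, 'adeffadb')
  6 → (19, 'b')
  7 → (11, 'badeffadb')
  8 → (9, 'cdbadeffadb')
  9 → (7, 'cdcdbadeffadb')
  10 → (18, 'db')
  11 → (10, 'dbadeffadb')
  12 → (8, 'dcdbadeffadb')
  13 → (13, 'deffadb')
  14 → (0, 'dfeaaaacdcdbadeffadb')
  15 → (2, 'eaaaacdcdbadeffadb')
  16 → (14, 'effadb')
  17 → (16, 'fadb')
  18 → (1, 'feaaaacdcdbadeffadb')
  19 → (15, 'ffadb')

SA = [3, 4, 5, 6, 17, 12, 19, 11, 9, 7, 18, 10, 8, 13, 0, 2, 14, 16, 1, 15]
[i] adj suffixes → lcp
  [1] 3/4 → 3 ('aaa')
  [2] 4/5 → 2 ('aa')
  [3] 5/6 → 1 ('a')
  [4] 6/17 → 1 ('a')
  [5] 17/12 → 2 ('ad')
  [6] 12/19 → 0 ('')
  [7] 19/11 → 1 ('b')
  [8] 11/9 → 0 ('')
  [9] 9/7 → 2 ('cd')
  [10] 7/18 → 0 ('')
  [11] 18/10 → 2 ('db')
  [12] 10/8 → 1 ('d')
  [13] 8/13 → 1 ('d')
  [14] 13/0 → 1 ('d')
  [15] 0/2 → 0 ('')
  [16] 2/14 → 1 ('e')
  [17] 14/16 → 0 ('')
  [18] 16/1 → 1 ('f')
  [19] 1/15 → 1 ('f')

[0, 3, 2, 1, 1, 2, 0, 1, 0, 2, 0, 2, 1, 1, 1, 0, 1, 0, 1, 1]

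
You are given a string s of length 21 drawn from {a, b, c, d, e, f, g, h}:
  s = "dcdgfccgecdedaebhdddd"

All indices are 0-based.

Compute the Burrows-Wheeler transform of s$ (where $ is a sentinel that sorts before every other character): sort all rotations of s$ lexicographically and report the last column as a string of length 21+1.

rank  rotation                last
    0  $dcdgfccgecdedaebhdddd  d
    1  aebhdddd$dcdgfccgecded  d
    2  bhdddd$dcdgfccgecdedae  e
    3  ccgecdedaebhdddd$dcdgf  f
    4  cdedaebhdddd$dcdgfccge  e
    5  cdgfccgecdedaebhdddd$d  d
    6  cgecdedaebhdddd$dcdgfc  c
    7  d$dcdgfccgecdedaebhddd  d
    8  daebhdddd$dcdgfccgecde  e
    9  dcdgfccgecdedaebhdddd$  $
   10  dd$dcdgfccgecdedaebhdd  d
   11  ddd$dcdgfccgecdedaebhd  d
   12  dddd$dcdgfccgecdedaebh  h
   13  dedaebhdddd$dcdgfccgec  c
   14  dgfccgecdedaebhdddd$dc  c
   15  ebhdddd$dcdgfccgecdeda  a
   16  ecdedaebhdddd$dcdgfccg  g
   17  edaebhdddd$dcdgfccgecd  d
   18  fccgecdedaebhdddd$dcdg  g
   19  gecdedaebhdddd$dcdgfcc  c
   20  gfccgecdedaebhdddd$dcd  d
   21  hdddd$dcdgfccgecdedaeb  b

ddefedcde$ddhccagdgcdb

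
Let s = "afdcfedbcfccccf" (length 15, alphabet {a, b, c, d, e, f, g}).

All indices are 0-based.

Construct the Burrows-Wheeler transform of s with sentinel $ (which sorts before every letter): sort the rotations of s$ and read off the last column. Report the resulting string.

rank  rotation          last
    0  $afdcfedbcfccccf  f
    1  afdcfedbcfccccf$  $
    2  bcfccccf$afdcfed  d
    3  ccccf$afdcfedbcf  f
    4  cccf$afdcfedbcfc  c
    5  ccf$afdcfedbcfcc  c
    6  cf$afdcfedbcfccc  c
    7  cfccccf$afdcfedb  b
    8  cfedbcfccccf$afd  d
    9  dbcfccccf$afdcfe  e
   10  dcfedbcfccccf$af  f
   11  edbcfccccf$afdcf  f
   12  f$afdcfedbcfcccc  c
   13  fccccf$afdcfedbc  c
   14  fdcfedbcfccccf$a  a
   15  fedbcfccccf$afdc  c

f$dfcccbdeffccac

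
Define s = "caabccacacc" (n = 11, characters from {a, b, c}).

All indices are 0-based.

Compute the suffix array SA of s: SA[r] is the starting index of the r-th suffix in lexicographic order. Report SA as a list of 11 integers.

[1, 2, 6, 8, 3, 10, 0, 5, 7, 9, 4]

rank | idx | suffix
   0 |   1 | aabccacacc
   1 |   2 | abccacacc
   2 |   6 | acacc
   3 |   8 | acc
   4 |   3 | bccacacc
   5 |  10 | c
   6 |   0 | caabccacacc
   7 |   5 | cacacc
   8 |   7 | cacc
   9 |   9 | cc
  10 |   4 | ccacacc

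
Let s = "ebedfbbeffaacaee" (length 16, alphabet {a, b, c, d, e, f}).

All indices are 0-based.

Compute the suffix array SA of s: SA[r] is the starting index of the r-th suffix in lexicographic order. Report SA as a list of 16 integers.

rank | idx | suffix
   0 |  10 | aacaee
   1 |  11 | acaee
   2 |  13 | aee
   3 |   5 | bbeffaacaee
   4 |   1 | bedfbbeffaacaee
   5 |   6 | beffaacaee
   6 |  12 | caee
   7 |   3 | dfbbeffaacaee
   8 |  15 | e
   9 |   0 | ebedfbbeffaacaee
  10 |   2 | edfbbeffaacaee
  11 |  14 | ee
  12 |   7 | effaacaee
  13 |   9 | faacaee
  14 |   4 | fbbeffaacaee
  15 |   8 | ffaacaee

[10, 11, 13, 5, 1, 6, 12, 3, 15, 0, 2, 14, 7, 9, 4, 8]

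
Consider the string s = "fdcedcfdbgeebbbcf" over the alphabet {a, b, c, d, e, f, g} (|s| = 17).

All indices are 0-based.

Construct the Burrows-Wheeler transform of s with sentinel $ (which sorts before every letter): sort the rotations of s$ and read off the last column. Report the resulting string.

rank  rotation            last
    0  $fdcedcfdbgeebbbcf  f
    1  bbbcf$fdcedcfdbgee  e
    2  bbcf$fdcedcfdbgeeb  b
    3  bcf$fdcedcfdbgeebb  b
    4  bgeebbbcf$fdcedcfd  d
    5  cedcfdbgeebbbcf$fd  d
    6  cf$fdcedcfdbgeebbb  b
    7  cfdbgeebbbcf$fdced  d
    8  dbgeebbbcf$fdcedcf  f
    9  dcedcfdbgeebbbcf$f  f
   10  dcfdbgeebbbcf$fdce  e
   11  ebbbcf$fdcedcfdbge  e
   12  edcfdbgeebbbcf$fdc  c
   13  eebbbcf$fdcedcfdbg  g
   14  f$fdcedcfdbgeebbbc  c
   15  fdbgeebbbcf$fdcedc  c
   16  fdcedcfdbgeebbbcf$  $
   17  geebbbcf$fdcedcfdb  b

febbddbdffeecgcc$b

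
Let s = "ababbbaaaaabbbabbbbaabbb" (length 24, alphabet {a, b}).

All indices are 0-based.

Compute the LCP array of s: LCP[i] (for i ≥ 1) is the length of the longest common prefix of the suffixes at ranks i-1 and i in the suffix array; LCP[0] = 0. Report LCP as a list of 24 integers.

rank | idx | suffix
   0 |   6 | aaaaabbbabbbbaabbb
   1 |   7 | aaaabbbabbbbaabbb
   2 |   8 | aaabbbabbbbaabbb
   3 |  19 | aabbb
   4 |   9 | aabbbabbbbaabbb
   5 |   0 | ababbbaaaaabbbabbbbaabbb
   6 |  20 | abbb
   7 |   2 | abbbaaaaabbbabbbbaabbb
   8 |  10 | abbbabbbbaabbb
   9 |  14 | abbbbaabbb
  10 |  23 | b
  11 |   5 | baaaaabbbabbbbaabbb
  12 |  18 | baabbb
  13 |   1 | babbbaaaaabbbabbbbaabbb
  14 |  13 | babbbbaabbb
  15 |  22 | bb
  16 |   4 | bbaaaaabbbabbbbaabbb
  17 |  17 | bbaabbb
  18 |  12 | bbabbbbaabbb
  19 |  21 | bbb
  20 |   3 | bbbaaaaabbbabbbbaabbb
  21 |  16 | bbbaabbb
  22 |  11 | bbbabbbbaabbb
  23 |  15 | bbbbaabbb

SA = [6, 7, 8, 19, 9, 0, 20, 2, 10, 14, 23, 5, 18, 1, 13, 22, 4, 17, 12, 21, 3, 16, 11, 15]
i: (SA[i-1],SA[i]) lcp shared
  1: (6,7) 4 'aaaa'
  2: (7,8) 3 'aaa'
  3: (8,19) 2 'aa'
  4: (19,9) 5 'aabbb'
  5: (9,0) 1 'a'
  6: (0,20) 2 'ab'
  7: (20,2) 4 'abbb'
  8: (2,10) 5 'abbba'
  9: (10,14) 4 'abbb'
  10: (14,23) 0 ''
  11: (23,5) 1 'b'
  12: (5,18) 3 'baa'
  13: (18,1) 2 'ba'
  14: (1,13) 5 'babbb'
  15: (13,22) 1 'b'
  16: (22,4) 2 'bb'
  17: (4,17) 4 'bbaa'
  18: (17,12) 3 'bba'
  19: (12,21) 2 'bb'
  20: (21,3) 3 'bbb'
  21: (3,16) 5 'bbbaa'
  22: (16,11) 4 'bbba'
  23: (11,15) 3 'bbb'

[0, 4, 3, 2, 5, 1, 2, 4, 5, 4, 0, 1, 3, 2, 5, 1, 2, 4, 3, 2, 3, 5, 4, 3]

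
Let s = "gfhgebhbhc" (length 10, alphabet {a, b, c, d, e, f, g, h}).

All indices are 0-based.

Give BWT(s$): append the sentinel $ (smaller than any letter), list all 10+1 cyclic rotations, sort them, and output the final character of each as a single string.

rank  rotation     last
    0  $gfhgebhbhc  c
    1  bhbhc$gfhge  e
    2  bhc$gfhgebh  h
    3  c$gfhgebhbh  h
    4  ebhbhc$gfhg  g
    5  fhgebhbhc$g  g
    6  gebhbhc$gfh  h
    7  gfhgebhbhc$  $
    8  hbhc$gfhgeb  b
    9  hc$gfhgebhb  b
   10  hgebhbhc$gf  f

cehhggh$bbf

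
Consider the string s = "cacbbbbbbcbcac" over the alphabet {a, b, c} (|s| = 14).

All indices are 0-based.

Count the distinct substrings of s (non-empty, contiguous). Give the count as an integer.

79

rank | idx | suffix
   0 |  12 | ac
   1 |   1 | acbbbbbbcbcac
   2 |   3 | bbbbbbcbcac
   3 |   4 | bbbbbcbcac
   4 |   5 | bbbbcbcac
   5 |   6 | bbbcbcac
   6 |   7 | bbcbcac
   7 |  10 | bcac
   8 |   8 | bcbcac
   9 |  13 | c
  10 |  11 | cac
  11 |   0 | cacbbbbbbcbcac
  12 |   2 | cbbbbbbcbcac
  13 |   9 | cbcac

SA = [12, 1, 3, 4, 5, 6, 7, 10, 8, 13, 11, 0, 2, 9]
i: (SA[i-1],SA[i]) lcp shared
  1: (12,1) 2 'ac'
  2: (1,3) 0 ''
  3: (3,4) 5 'bbbbb'
  4: (4,5) 4 'bbbb'
  5: (5,6) 3 'bbb'
  6: (6,7) 2 'bb'
  7: (7,10) 1 'b'
  8: (10,8) 2 'bc'
  9: (8,13) 0 ''
  10: (13,11) 1 'c'
  11: (11,0) 3 'cac'
  12: (0,2) 1 'c'
  13: (2,9) 2 'cb'

n(n+1)/2 = 14·15/2 = 105
Σ LCP = 0 + 2 + 0 + 5 + 4 + 3 + 2 + 1 + 2 + 0 + 1 + 3 + 1 + 2 = 26
distinct = 105 − 26 = 79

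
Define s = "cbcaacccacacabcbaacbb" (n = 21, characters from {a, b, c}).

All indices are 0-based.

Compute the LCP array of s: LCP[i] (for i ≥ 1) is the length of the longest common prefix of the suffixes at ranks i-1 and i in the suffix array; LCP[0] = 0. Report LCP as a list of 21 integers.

rank→(start, suffix):
  0 → (16, 'aacbb')
  1 → (3, 'aacccacacabcbaacbb')
  2 → (12, 'abcbaacbb')
  3 → (10, 'acabcbaacbb')
  4 → (8, 'acacabcbaacbb')
  5 → (17, 'acbb')
  6 → (4, 'acccacacabcbaacbb')
  7 → (20, 'b')
  8 → (15, 'baacbb')
  9 → (19, 'bb')
  10 → (1, 'bcaacccacacabcbaacbb')
  11 → (13, 'bcbaacbb')
  12 → (2, 'caacccacacabcbaacbb')
  13 → (11, 'cabcbaacbb')
  14 → (9, 'cacabcbaacbb')
  15 → (7, 'cacacabcbaacbb')
  16 → (14, 'cbaacbb')
  17 → (18, 'cbb')
  18 → (0, 'cbcaacccacacabcbaacbb')
  19 → (6, 'ccacacabcbaacbb')
  20 → (5, 'cccacacabcbaacbb')

SA = [16, 3, 12, 10, 8, 17, 4, 20, 15, 19, 1, 13, 2, 11, 9, 7, 14, 18, 0, 6, 5]
i: (SA[i-1],SA[i]) lcp shared
  1: (16,3) 3 'aac'
  2: (3,12) 1 'a'
  3: (12,10) 1 'a'
  4: (10,8) 3 'aca'
  5: (8,17) 2 'ac'
  6: (17,4) 2 'ac'
  7: (4,20) 0 ''
  8: (20,15) 1 'b'
  9: (15,19) 1 'b'
  10: (19,1) 1 'b'
  11: (1,13) 2 'bc'
  12: (13,2) 0 ''
  13: (2,11) 2 'ca'
  14: (11,9) 2 'ca'
  15: (9,7) 4 'caca'
  16: (7,14) 1 'c'
  17: (14,18) 2 'cb'
  18: (18,0) 2 'cb'
  19: (0,6) 1 'c'
  20: (6,5) 2 'cc'

[0, 3, 1, 1, 3, 2, 2, 0, 1, 1, 1, 2, 0, 2, 2, 4, 1, 2, 2, 1, 2]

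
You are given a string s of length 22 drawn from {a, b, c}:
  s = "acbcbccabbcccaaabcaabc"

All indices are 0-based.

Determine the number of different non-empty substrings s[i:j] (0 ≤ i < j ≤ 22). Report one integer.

214

rank→(start, suffix):
  0 → (13, 'aaabcaabc')
  1 → (18, 'aabc')
  2 → (14, 'aabcaabc')
  3 → (7, 'abbcccaaabcaabc')
  4 → (19, 'abc')
  5 → (15, 'abcaabc')
  6 → (0, 'acbcbccabbcccaaabcaabc')
  7 → (8, 'bbcccaaabcaabc')
  8 → (20, 'bc')
  9 → (16, 'bcaabc')
  10 → (2, 'bcbccabbcccaaabcaabc')
  11 → (4, 'bccabbcccaaabcaabc')
  12 → (9, 'bcccaaabcaabc')
  13 → (21, 'c')
  14 → (12, 'caaabcaabc')
  15 → (17, 'caabc')
  16 → (6, 'cabbcccaaabcaabc')
  17 → (1, 'cbcbccabbcccaaabcaabc')
  18 → (3, 'cbccabbcccaaabcaabc')
  19 → (11, 'ccaaabcaabc')
  20 → (5, 'ccabbcccaaabcaabc')
  21 → (10, 'cccaaabcaabc')

SA = [13, 18, 14, 7, 19, 15, 0, 8, 20, 16, 2, 4, 9, 21, 12, 17, 6, 1, 3, 11, 5, 10]
i: (SA[i-1],SA[i]) lcp shared
  1: (13,18) 2 'aa'
  2: (18,14) 4 'aabc'
  3: (14,7) 1 'a'
  4: (7,19) 2 'ab'
  5: (19,15) 3 'abc'
  6: (15,0) 1 'a'
  7: (0,8) 0 ''
  8: (8,20) 1 'b'
  9: (20,16) 2 'bc'
  10: (16,2) 2 'bc'
  11: (2,4) 2 'bc'
  12: (4,9) 3 'bcc'
  13: (9,21) 0 ''
  14: (21,12) 1 'c'
  15: (12,17) 3 'caa'
  16: (17,6) 2 'ca'
  17: (6,1) 1 'c'
  18: (1,3) 3 'cbc'
  19: (3,11) 1 'c'
  20: (11,5) 3 'cca'
  21: (5,10) 2 'cc'

n(n+1)/2 = 22·23/2 = 253
Σ LCP = 0 + 2 + 4 + 1 + 2 + 3 + 1 + 0 + 1 + 2 + 2 + 2 + 3 + 0 + 1 + 3 + 2 + 1 + 3 + 1 + 3 + 2 = 39
distinct = 253 − 39 = 214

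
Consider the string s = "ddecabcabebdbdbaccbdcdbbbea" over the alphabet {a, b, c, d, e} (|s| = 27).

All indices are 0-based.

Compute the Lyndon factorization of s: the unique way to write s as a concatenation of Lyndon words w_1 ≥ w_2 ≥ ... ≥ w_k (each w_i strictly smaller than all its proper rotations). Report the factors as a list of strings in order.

["dde", "c", "abcabebdbdbaccbdcdbbbe", "a"]

emit factor 1: 'dde' (i=0, period=3)
emit factor 2: 'c' (i=3, period=1)
emit factor 3: 'abcabebdbdbaccbdcdbbbe' (i=4, period=22)
emit factor 4: 'a' (i=26, period=1)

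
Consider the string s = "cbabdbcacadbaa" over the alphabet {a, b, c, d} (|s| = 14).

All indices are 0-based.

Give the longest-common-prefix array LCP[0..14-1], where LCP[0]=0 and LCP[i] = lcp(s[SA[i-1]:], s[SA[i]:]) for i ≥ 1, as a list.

rank | idx | suffix
   0 |  13 | a
   1 |  12 | aa
   2 |   2 | abdbcacadbaa
   3 |   7 | acadbaa
   4 |   9 | adbaa
   5 |  11 | baa
   6 |   1 | babdbcacadbaa
   7 |   5 | bcacadbaa
   8 |   3 | bdbcacadbaa
   9 |   6 | cacadbaa
  10 |   8 | cadbaa
  11 |   0 | cbabdbcacadbaa
  12 |  10 | dbaa
  13 |   4 | dbcacadbaa

SA = [13, 12, 2, 7, 9, 11, 1, 5, 3, 6, 8, 0, 10, 4]
rank  pair      lcp
   1  s[13:],s[12:]  1  'a'
   2  s[12:],s[2:]  1  'a'
   3  s[2:],s[7:]  1  'a'
   4  s[7:],s[9:]  1  'a'
   5  s[9:],s[11:]  0  ''
   6  s[11:],s[1:]  2  'ba'
   7  s[1:],s[5:]  1  'b'
   8  s[5:],s[3:]  1  'b'
   9  s[3:],s[6:]  0  ''
  10  s[6:],s[8:]  2  'ca'
  11  s[8:],s[0:]  1  'c'
  12  s[0:],s[10:]  0  ''
  13  s[10:],s[4:]  2  'db'

[0, 1, 1, 1, 1, 0, 2, 1, 1, 0, 2, 1, 0, 2]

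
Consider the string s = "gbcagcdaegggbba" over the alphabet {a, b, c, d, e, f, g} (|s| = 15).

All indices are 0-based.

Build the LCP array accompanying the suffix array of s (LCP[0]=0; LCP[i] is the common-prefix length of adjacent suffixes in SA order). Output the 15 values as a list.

[0, 1, 1, 0, 1, 1, 0, 1, 0, 0, 0, 2, 1, 1, 2]

rank→(start, suffix):
  0 → (14, 'a')
  1 → (7, 'aegggbba')
  2 → (3, 'agcdaegggbba')
  3 → (13, 'ba')
  4 → (12, 'bba')
  5 → (1, 'bcagcdaegggbba')
  6 → (2, 'cagcdaegggbba')
  7 → (5, 'cdaegggbba')
  8 → (6, 'daegggbba')
  9 → (8, 'egggbba')
  10 → (11, 'gbba')
  11 → (0, 'gbcagcdaegggbba')
  12 → (4, 'gcdaegggbba')
  13 → (10, 'ggbba')
  14 → (9, 'gggbba')

SA = [14, 7, 3, 13, 12, 1, 2, 5, 6, 8, 11, 0, 4, 10, 9]
rank  pair      lcp
   1  s[14:],s[7:]  1  'a'
   2  s[7:],s[3:]  1  'a'
   3  s[3:],s[13:]  0  ''
   4  s[13:],s[12:]  1  'b'
   5  s[12:],s[1:]  1  'b'
   6  s[1:],s[2:]  0  ''
   7  s[2:],s[5:]  1  'c'
   8  s[5:],s[6:]  0  ''
   9  s[6:],s[8:]  0  ''
  10  s[8:],s[11:]  0  ''
  11  s[11:],s[0:]  2  'gb'
  12  s[0:],s[4:]  1  'g'
  13  s[4:],s[10:]  1  'g'
  14  s[10:],s[9:]  2  'gg'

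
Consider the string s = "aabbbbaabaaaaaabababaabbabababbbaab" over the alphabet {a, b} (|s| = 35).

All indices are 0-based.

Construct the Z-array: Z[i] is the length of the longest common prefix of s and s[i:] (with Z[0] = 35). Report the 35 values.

Z[0]=35
i=1: i≥r, start 0; Z[1]=1 grow→box=[1,2)
i=2: i≥r, start 0; Z[2]=0
i=3: i≥r, start 0; Z[3]=0
i=4: i≥r, start 0; Z[4]=0
i=5: i≥r, start 0; Z[5]=0
i=6: i≥r, start 0; Z[6]=3 grow→box=[6,9)
i=7: min(r-i=2, Z[1]=1)=1; Z[7]=1
i=8: min(r-i=1, Z[2]=0)=0; Z[8]=0
i=9: i≥r, start 0; Z[9]=2 grow→box=[9,11)
i=10: min(r-i=1, Z[1]=1)=1; Z[10]=2 grow→box=[10,12)
i=11: min(r-i=1, Z[1]=1)=1; Z[11]=2 grow→box=[11,13)
i=12: min(r-i=1, Z[1]=1)=1; Z[12]=2 grow→box=[12,14)
i=13: min(r-i=1, Z[1]=1)=1; Z[13]=3 grow→box=[13,16)
i=14: min(r-i=2, Z[1]=1)=1; Z[14]=1
i=15: min(r-i=1, Z[2]=0)=0; Z[15]=0
i=16: i≥r, start 0; Z[16]=1 grow→box=[16,17)
i=17: i≥r, start 0; Z[17]=0
i=18: i≥r, start 0; Z[18]=1 grow→box=[18,19)
i=19: i≥r, start 0; Z[19]=0
i=20: i≥r, start 0; Z[20]=4 grow→box=[20,24)
i=21: min(r-i=3, Z[1]=1)=1; Z[21]=1
i=22: min(r-i=2, Z[2]=0)=0; Z[22]=0
i=23: min(r-i=1, Z[3]=0)=0; Z[23]=0
i=24: i≥r, start 0; Z[24]=1 grow→box=[24,25)
i=25: i≥r, start 0; Z[25]=0
i=26: i≥r, start 0; Z[26]=1 grow→box=[26,27)
i=27: i≥r, start 0; Z[27]=0
i=28: i≥r, start 0; Z[28]=1 grow→box=[28,29)
i=29: i≥r, start 0; Z[29]=0
i=30: i≥r, start 0; Z[30]=0
i=31: i≥r, start 0; Z[31]=0
i=32: i≥r, start 0; Z[32]=3 grow→box=[32,35)
i=33: min(r-i=2, Z[1]=1)=1; Z[33]=1
i=34: min(r-i=1, Z[2]=0)=0; Z[34]=0

[35, 1, 0, 0, 0, 0, 3, 1, 0, 2, 2, 2, 2, 3, 1, 0, 1, 0, 1, 0, 4, 1, 0, 0, 1, 0, 1, 0, 1, 0, 0, 0, 3, 1, 0]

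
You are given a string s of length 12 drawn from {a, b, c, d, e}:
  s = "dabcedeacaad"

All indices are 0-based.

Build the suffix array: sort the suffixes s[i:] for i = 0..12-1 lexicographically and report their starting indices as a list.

rank→(start, suffix):
  0 → (9, 'aad')
  1 → (1, 'abcedeacaad')
  2 → (7, 'acaad')
  3 → (10, 'ad')
  4 → (2, 'bcedeacaad')
  5 → (8, 'caad')
  6 → (3, 'cedeacaad')
  7 → (11, 'd')
  8 → (0, 'dabcedeacaad')
  9 → (5, 'deacaad')
  10 → (6, 'eacaad')
  11 → (4, 'edeacaad')

[9, 1, 7, 10, 2, 8, 3, 11, 0, 5, 6, 4]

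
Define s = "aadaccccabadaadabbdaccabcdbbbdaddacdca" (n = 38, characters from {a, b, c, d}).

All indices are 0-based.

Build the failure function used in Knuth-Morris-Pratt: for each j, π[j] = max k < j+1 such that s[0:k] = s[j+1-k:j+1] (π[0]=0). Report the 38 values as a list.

[0, 1, 0, 1, 0, 0, 0, 0, 1, 0, 1, 0, 1, 2, 3, 4, 0, 0, 0, 1, 0, 0, 1, 0, 0, 0, 0, 0, 0, 0, 1, 0, 0, 1, 0, 0, 0, 1]

π[0] = 0
j=1 s[j]='a': π[1]=1 (border 'a')
j=2 s[j]='d': k: 1→0; π[2]=0 (border '')
j=3 s[j]='a': π[3]=1 (border 'a')
j=4 s[j]='c': k: 1→0; π[4]=0 (border '')
j=5 s[j]='c': π[5]=0 (border '')
j=6 s[j]='c': π[6]=0 (border '')
j=7 s[j]='c': π[7]=0 (border '')
j=8 s[j]='a': π[8]=1 (border 'a')
j=9 s[j]='b': k: 1→0; π[9]=0 (border '')
j=10 s[j]='a': π[10]=1 (border 'a')
j=11 s[j]='d': k: 1→0; π[11]=0 (border '')
j=12 s[j]='a': π[12]=1 (border 'a')
j=13 s[j]='a': π[13]=2 (border 'aa')
j=14 s[j]='d': π[14]=3 (border 'aad')
j=15 s[j]='a': π[15]=4 (border 'aada')
j=16 s[j]='b': k: 4→1→0; π[16]=0 (border '')
j=17 s[j]='b': π[17]=0 (border '')
j=18 s[j]='d': π[18]=0 (border '')
j=19 s[j]='a': π[19]=1 (border 'a')
j=20 s[j]='c': k: 1→0; π[20]=0 (border '')
j=21 s[j]='c': π[21]=0 (border '')
j=22 s[j]='a': π[22]=1 (border 'a')
j=23 s[j]='b': k: 1→0; π[23]=0 (border '')
j=24 s[j]='c': π[24]=0 (border '')
j=25 s[j]='d': π[25]=0 (border '')
j=26 s[j]='b': π[26]=0 (border '')
j=27 s[j]='b': π[27]=0 (border '')
j=28 s[j]='b': π[28]=0 (border '')
j=29 s[j]='d': π[29]=0 (border '')
j=30 s[j]='a': π[30]=1 (border 'a')
j=31 s[j]='d': k: 1→0; π[31]=0 (border '')
j=32 s[j]='d': π[32]=0 (border '')
j=33 s[j]='a': π[33]=1 (border 'a')
j=34 s[j]='c': k: 1→0; π[34]=0 (border '')
j=35 s[j]='d': π[35]=0 (border '')
j=36 s[j]='c': π[36]=0 (border '')
j=37 s[j]='a': π[37]=1 (border 'a')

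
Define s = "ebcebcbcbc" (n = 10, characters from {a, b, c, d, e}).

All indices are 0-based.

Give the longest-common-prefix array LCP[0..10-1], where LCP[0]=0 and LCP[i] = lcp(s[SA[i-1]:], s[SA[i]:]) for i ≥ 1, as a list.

[0, 2, 4, 2, 0, 1, 3, 1, 0, 3]

sorted suffixes:
  #0 SA[0]=8  'bc'
  #1 SA[1]=6  'bcbc'
  #2 SA[2]=4  'bcbcbc'
  #3 SA[3]=1  'bcebcbcbc'
  #4 SA[4]=9  'c'
  #5 SA[5]=7  'cbc'
  #6 SA[6]=5  'cbcbc'
  #7 SA[7]=2  'cebcbcbc'
  #8 SA[8]=3  'ebcbcbc'
  #9 SA[9]=0  'ebcebcbcbc'

SA = [8, 6, 4, 1, 9, 7, 5, 2, 3, 0]
[i] adj suffixes → lcp
  [1] 8/6 → 2 ('bc')
  [2] 6/4 → 4 ('bcbc')
  [3] 4/1 → 2 ('bc')
  [4] 1/9 → 0 ('')
  [5] 9/7 → 1 ('c')
  [6] 7/5 → 3 ('cbc')
  [7] 5/2 → 1 ('c')
  [8] 2/3 → 0 ('')
  [9] 3/0 → 3 ('ebc')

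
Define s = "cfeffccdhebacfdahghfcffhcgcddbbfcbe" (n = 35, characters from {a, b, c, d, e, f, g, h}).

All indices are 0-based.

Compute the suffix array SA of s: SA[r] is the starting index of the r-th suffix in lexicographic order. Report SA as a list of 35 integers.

rank→(start, suffix):
  0 → (11, 'acfdahghfcffhcgcddbbfcbe')
  1 → (15, 'ahghfcffhcgcddbbfcbe')
  2 → (10, 'bacfdahghfcffhcgcddbbfcbe')
  3 → (29, 'bbfcbe')
  4 → (33, 'be')
  5 → (30, 'bfcbe')
  6 → (32, 'cbe')
  7 → (5, 'ccdhebacfdahghfcffhcgcddbbfcbe')
  8 → (26, 'cddbbfcbe')
  9 → (6, 'cdhebacfdahghfcffhcgcddbbfcbe')
  10 → (12, 'cfdahghfcffhcgcddbbfcbe')
  11 → (0, 'cfeffccdhebacfdahghfcffhcgcddbbfcbe')
  12 → (20, 'cffhcgcddbbfcbe')
  13 → (24, 'cgcddbbfcbe')
  14 → (14, 'dahghfcffhcgcddbbfcbe')
  15 → (28, 'dbbfcbe')
  16 → (27, 'ddbbfcbe')
  17 → (7, 'dhebacfdahghfcffhcgcddbbfcbe')
  18 → (34, 'e')
  19 → (9, 'ebacfdahghfcffhcgcddbbfcbe')
  20 → (2, 'effccdhebacfdahghfcffhcgcddbbfcbe')
  21 → (31, 'fcbe')
  22 → (4, 'fccdhebacfdahghfcffhcgcddbbfcbe')
  23 → (19, 'fcffhcgcddbbfcbe')
  24 → (13, 'fdahghfcffhcgcddbbfcbe')
  25 → (1, 'feffccdhebacfdahghfcffhcgcddbbfcbe')
  26 → (3, 'ffccdhebacfdahghfcffhcgcddbbfcbe')
  27 → (21, 'ffhcgcddbbfcbe')
  28 → (22, 'fhcgcddbbfcbe')
  29 → (25, 'gcddbbfcbe')
  30 → (17, 'ghfcffhcgcddbbfcbe')
  31 → (23, 'hcgcddbbfcbe')
  32 → (8, 'hebacfdahghfcffhcgcddbbfcbe')
  33 → (18, 'hfcffhcgcddbbfcbe')
  34 → (16, 'hghfcffhcgcddbbfcbe')

[11, 15, 10, 29, 33, 30, 32, 5, 26, 6, 12, 0, 20, 24, 14, 28, 27, 7, 34, 9, 2, 31, 4, 19, 13, 1, 3, 21, 22, 25, 17, 23, 8, 18, 16]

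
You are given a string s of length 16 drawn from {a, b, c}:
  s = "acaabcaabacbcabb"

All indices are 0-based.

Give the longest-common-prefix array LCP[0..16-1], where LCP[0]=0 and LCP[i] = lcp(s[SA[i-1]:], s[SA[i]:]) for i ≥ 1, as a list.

rank | idx | suffix
   0 |   6 | aabacbcabb
   1 |   2 | aabcaabacbcabb
   2 |   7 | abacbcabb
   3 |  13 | abb
   4 |   3 | abcaabacbcabb
   5 |   0 | acaabcaabacbcabb
   6 |   9 | acbcabb
   7 |  15 | b
   8 |   8 | bacbcabb
   9 |  14 | bb
  10 |   4 | bcaabacbcabb
  11 |  11 | bcabb
  12 |   5 | caabacbcabb
  13 |   1 | caabcaabacbcabb
  14 |  12 | cabb
  15 |  10 | cbcabb

SA = [6, 2, 7, 13, 3, 0, 9, 15, 8, 14, 4, 11, 5, 1, 12, 10]
rank  pair      lcp
   1  s[6:],s[2:]  3  'aab'
   2  s[2:],s[7:]  1  'a'
   3  s[7:],s[13:]  2  'ab'
   4  s[13:],s[3:]  2  'ab'
   5  s[3:],s[0:]  1  'a'
   6  s[0:],s[9:]  2  'ac'
   7  s[9:],s[15:]  0  ''
   8  s[15:],s[8:]  1  'b'
   9  s[8:],s[14:]  1  'b'
  10  s[14:],s[4:]  1  'b'
  11  s[4:],s[11:]  3  'bca'
  12  s[11:],s[5:]  0  ''
  13  s[5:],s[1:]  4  'caab'
  14  s[1:],s[12:]  2  'ca'
  15  s[12:],s[10:]  1  'c'

[0, 3, 1, 2, 2, 1, 2, 0, 1, 1, 1, 3, 0, 4, 2, 1]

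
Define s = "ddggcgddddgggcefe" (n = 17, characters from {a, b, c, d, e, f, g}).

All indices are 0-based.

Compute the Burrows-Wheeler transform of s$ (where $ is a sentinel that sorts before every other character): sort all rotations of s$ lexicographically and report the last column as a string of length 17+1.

rank  rotation            last
    0  $ddggcgddddgggcefe  e
    1  cefe$ddggcgddddggg  g
    2  cgddddgggcefe$ddgg  g
    3  ddddgggcefe$ddggcg  g
    4  dddgggcefe$ddggcgd  d
    5  ddggcgddddgggcefe$  $
    6  ddgggcefe$ddggcgdd  d
    7  dggcgddddgggcefe$d  d
    8  dgggcefe$ddggcgddd  d
    9  e$ddggcgddddgggcef  f
   10  efe$ddggcgddddgggc  c
   11  fe$ddggcgddddgggce  e
   12  gcefe$ddggcgddddgg  g
   13  gcgddddgggcefe$ddg  g
   14  gddddgggcefe$ddggc  c
   15  ggcefe$ddggcgddddg  g
   16  ggcgddddgggcefe$dd  d
   17  gggcefe$ddggcgdddd  d

egggd$dddfceggcgdd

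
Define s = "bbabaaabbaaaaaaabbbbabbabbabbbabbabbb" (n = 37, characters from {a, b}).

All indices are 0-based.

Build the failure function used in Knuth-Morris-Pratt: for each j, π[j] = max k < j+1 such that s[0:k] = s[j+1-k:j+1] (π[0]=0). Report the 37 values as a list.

π[0] = 0
j=1 s[j]='b': π[1]=1 (border 'b')
j=2 s[j]='a': k: 1→0; π[2]=0 (border '')
j=3 s[j]='b': π[3]=1 (border 'b')
j=4 s[j]='a': k: 1→0; π[4]=0 (border '')
j=5 s[j]='a': π[5]=0 (border '')
j=6 s[j]='a': π[6]=0 (border '')
j=7 s[j]='b': π[7]=1 (border 'b')
j=8 s[j]='b': π[8]=2 (border 'bb')
j=9 s[j]='a': π[9]=3 (border 'bba')
j=10 s[j]='a': k: 3→0; π[10]=0 (border '')
j=11 s[j]='a': π[11]=0 (border '')
j=12 s[j]='a': π[12]=0 (border '')
j=13 s[j]='a': π[13]=0 (border '')
j=14 s[j]='a': π[14]=0 (border '')
j=15 s[j]='a': π[15]=0 (border '')
j=16 s[j]='b': π[16]=1 (border 'b')
j=17 s[j]='b': π[17]=2 (border 'bb')
j=18 s[j]='b': k: 2→1; π[18]=2 (border 'bb')
j=19 s[j]='b': k: 2→1; π[19]=2 (border 'bb')
j=20 s[j]='a': π[20]=3 (border 'bba')
j=21 s[j]='b': π[21]=4 (border 'bbab')
j=22 s[j]='b': k: 4→1; π[22]=2 (border 'bb')
j=23 s[j]='a': π[23]=3 (border 'bba')
j=24 s[j]='b': π[24]=4 (border 'bbab')
j=25 s[j]='b': k: 4→1; π[25]=2 (border 'bb')
j=26 s[j]='a': π[26]=3 (border 'bba')
j=27 s[j]='b': π[27]=4 (border 'bbab')
j=28 s[j]='b': k: 4→1; π[28]=2 (border 'bb')
j=29 s[j]='b': k: 2→1; π[29]=2 (border 'bb')
j=30 s[j]='a': π[30]=3 (border 'bba')
j=31 s[j]='b': π[31]=4 (border 'bbab')
j=32 s[j]='b': k: 4→1; π[32]=2 (border 'bb')
j=33 s[j]='a': π[33]=3 (border 'bba')
j=34 s[j]='b': π[34]=4 (border 'bbab')
j=35 s[j]='b': k: 4→1; π[35]=2 (border 'bb')
j=36 s[j]='b': k: 2→1; π[36]=2 (border 'bb')

[0, 1, 0, 1, 0, 0, 0, 1, 2, 3, 0, 0, 0, 0, 0, 0, 1, 2, 2, 2, 3, 4, 2, 3, 4, 2, 3, 4, 2, 2, 3, 4, 2, 3, 4, 2, 2]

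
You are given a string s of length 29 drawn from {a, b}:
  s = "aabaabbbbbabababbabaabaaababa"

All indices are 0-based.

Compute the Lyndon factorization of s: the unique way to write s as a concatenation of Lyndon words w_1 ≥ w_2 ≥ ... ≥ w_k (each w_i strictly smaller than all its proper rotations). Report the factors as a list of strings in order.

emit factor 1: 'aabaabbbbbabababbab' (i=0, period=19)
emit factor 2: 'aab' (i=19, period=3)
emit factor 3: 'aaabab' (i=22, period=6)
emit factor 4: 'a' (i=28, period=1)

["aabaabbbbbabababbab", "aab", "aaabab", "a"]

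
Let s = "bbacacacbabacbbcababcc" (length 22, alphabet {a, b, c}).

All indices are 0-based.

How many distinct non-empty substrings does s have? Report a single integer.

214

rank→(start, suffix):
  0 → (16, 'ababcc')
  1 → (9, 'abacbbcababcc')
  2 → (18, 'abcc')
  3 → (2, 'acacacbabacbbcababcc')
  4 → (4, 'acacbabacbbcababcc')
  5 → (6, 'acbabacbbcababcc')
  6 → (11, 'acbbcababcc')
  7 → (8, 'babacbbcababcc')
  8 → (17, 'babcc')
  9 → (1, 'bacacacbabacbbcababcc')
  10 → (10, 'bacbbcababcc')
  11 → (0, 'bbacacacbabacbbcababcc')
  12 → (13, 'bbcababcc')
  13 → (14, 'bcababcc')
  14 → (19, 'bcc')
  15 → (21, 'c')
  16 → (15, 'cababcc')
  17 → (3, 'cacacbabacbbcababcc')
  18 → (5, 'cacbabacbbcababcc')
  19 → (7, 'cbabacbbcababcc')
  20 → (12, 'cbbcababcc')
  21 → (20, 'cc')

SA = [16, 9, 18, 2, 4, 6, 11, 8, 17, 1, 10, 0, 13, 14, 19, 21, 15, 3, 5, 7, 12, 20]
i: (SA[i-1],SA[i]) lcp shared
  1: (16,9) 3 'aba'
  2: (9,18) 2 'ab'
  3: (18,2) 1 'a'
  4: (2,4) 4 'acac'
  5: (4,6) 2 'ac'
  6: (6,11) 3 'acb'
  7: (11,8) 0 ''
  8: (8,17) 3 'bab'
  9: (17,1) 2 'ba'
  10: (1,10) 3 'bac'
  11: (10,0) 1 'b'
  12: (0,13) 2 'bb'
  13: (13,14) 1 'b'
  14: (14,19) 2 'bc'
  15: (19,21) 0 ''
  16: (21,15) 1 'c'
  17: (15,3) 2 'ca'
  18: (3,5) 3 'cac'
  19: (5,7) 1 'c'
  20: (7,12) 2 'cb'
  21: (12,20) 1 'c'

n(n+1)/2 = 22·23/2 = 253
Σ LCP = 0 + 3 + 2 + 1 + 4 + 2 + 3 + 0 + 3 + 2 + 3 + 1 + 2 + 1 + 2 + 0 + 1 + 2 + 3 + 1 + 2 + 1 = 39
distinct = 253 − 39 = 214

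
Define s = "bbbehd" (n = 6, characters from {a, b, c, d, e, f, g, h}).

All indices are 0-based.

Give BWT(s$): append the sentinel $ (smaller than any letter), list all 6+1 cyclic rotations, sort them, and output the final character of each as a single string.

rank  rotation last
    0  $bbbehd  d
    1  bbbehd$  $
    2  bbehd$b  b
    3  behd$bb  b
    4  d$bbbeh  h
    5  ehd$bbb  b
    6  hd$bbbe  e

d$bbhbe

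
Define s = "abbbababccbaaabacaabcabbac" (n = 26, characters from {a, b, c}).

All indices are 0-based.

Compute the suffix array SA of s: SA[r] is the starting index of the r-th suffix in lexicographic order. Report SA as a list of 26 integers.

[11, 12, 17, 4, 13, 21, 0, 18, 6, 24, 15, 10, 3, 5, 23, 14, 2, 22, 1, 19, 7, 25, 16, 20, 9, 8]

rank→(start, suffix):
  0 → (11, 'aaabacaabcabbac')
  1 → (12, 'aabacaabcabbac')
  2 → (17, 'aabcabbac')
  3 → (4, 'ababccbaaabacaabcabbac')
  4 → (13, 'abacaabcabbac')
  5 → (21, 'abbac')
  6 → (0, 'abbbababccbaaabacaabcabbac')
  7 → (18, 'abcabbac')
  8 → (6, 'abccbaaabacaabcabbac')
  9 → (24, 'ac')
  10 → (15, 'acaabcabbac')
  11 → (10, 'baaabacaabcabbac')
  12 → (3, 'bababccbaaabacaabcabbac')
  13 → (5, 'babccbaaabacaabcabbac')
  14 → (23, 'bac')
  15 → (14, 'bacaabcabbac')
  16 → (2, 'bbababccbaaabacaabcabbac')
  17 → (22, 'bbac')
  18 → (1, 'bbbababccbaaabacaabcabbac')
  19 → (19, 'bcabbac')
  20 → (7, 'bccbaaabacaabcabbac')
  21 → (25, 'c')
  22 → (16, 'caabcabbac')
  23 → (20, 'cabbac')
  24 → (9, 'cbaaabacaabcabbac')
  25 → (8, 'ccbaaabacaabcabbac')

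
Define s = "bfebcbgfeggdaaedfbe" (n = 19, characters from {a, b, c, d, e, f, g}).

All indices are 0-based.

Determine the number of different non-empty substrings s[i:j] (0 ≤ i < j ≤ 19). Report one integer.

177

sorted suffixes:
  #0 SA[0]=12  'aaedfbe'
  #1 SA[1]=13  'aedfbe'
  #2 SA[2]=3  'bcbgfeggdaaedfbe'
  #3 SA[3]=17  'be'
  #4 SA[4]=0  'bfebcbgfeggdaaedfbe'
  #5 SA[5]=5  'bgfeggdaaedfbe'
  #6 SA[6]=4  'cbgfeggdaaedfbe'
  #7 SA[7]=11  'daaedfbe'
  #8 SA[8]=15  'dfbe'
  #9 SA[9]=18  'e'
  #10 SA[10]=2  'ebcbgfeggdaaedfbe'
  #11 SA[11]=14  'edfbe'
  #12 SA[12]=8  'eggdaaedfbe'
  #13 SA[13]=16  'fbe'
  #14 SA[14]=1  'febcbgfeggdaaedfbe'
  #15 SA[15]=7  'feggdaaedfbe'
  #16 SA[16]=10  'gdaaedfbe'
  #17 SA[17]=6  'gfeggdaaedfbe'
  #18 SA[18]=9  'ggdaaedfbe'

SA = [12, 13, 3, 17, 0, 5, 4, 11, 15, 18, 2, 14, 8, 16, 1, 7, 10, 6, 9]
i: (SA[i-1],SA[i]) lcp shared
  1: (12,13) 1 'a'
  2: (13,3) 0 ''
  3: (3,17) 1 'b'
  4: (17,0) 1 'b'
  5: (0,5) 1 'b'
  6: (5,4) 0 ''
  7: (4,11) 0 ''
  8: (11,15) 1 'd'
  9: (15,18) 0 ''
  10: (18,2) 1 'e'
  11: (2,14) 1 'e'
  12: (14,8) 1 'e'
  13: (8,16) 0 ''
  14: (16,1) 1 'f'
  15: (1,7) 2 'fe'
  16: (7,10) 0 ''
  17: (10,6) 1 'g'
  18: (6,9) 1 'g'

n(n+1)/2 = 19·20/2 = 190
Σ LCP = 0 + 1 + 0 + 1 + 1 + 1 + 0 + 0 + 1 + 0 + 1 + 1 + 1 + 0 + 1 + 2 + 0 + 1 + 1 = 13
distinct = 190 − 13 = 177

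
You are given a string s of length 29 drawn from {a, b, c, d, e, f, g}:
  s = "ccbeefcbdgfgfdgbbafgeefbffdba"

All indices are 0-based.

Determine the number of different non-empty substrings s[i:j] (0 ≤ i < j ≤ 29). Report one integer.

rank | idx | suffix
   0 |  28 | a
   1 |  17 | afgeefbffdba
   2 |  27 | ba
   3 |  16 | bafgeefbffdba
   4 |  15 | bbafgeefbffdba
   5 |   7 | bdgfgfdgbbafgeefbffdba
   6 |   2 | beefcbdgfgfdgbbafgeefbffdba
   7 |  23 | bffdba
   8 |   6 | cbdgfgfdgbbafgeefbffdba
   9 |   1 | cbeefcbdgfgfdgbbafgeefbffdba
  10 |   0 | ccbeefcbdgfgfdgbbafgeefbffdba
  11 |  26 | dba
  12 |  13 | dgbbafgeefbffdba
  13 |   8 | dgfgfdgbbafgeefbffdba
  14 |  20 | eefbffdba
  15 |   3 | eefcbdgfgfdgbbafgeefbffdba
  16 |  21 | efbffdba
  17 |   4 | efcbdgfgfdgbbafgeefbffdba
  18 |  22 | fbffdba
  19 |   5 | fcbdgfgfdgbbafgeefbffdba
  20 |  25 | fdba
  21 |  12 | fdgbbafgeefbffdba
  22 |  24 | ffdba
  23 |  18 | fgeefbffdba
  24 |  10 | fgfdgbbafgeefbffdba
  25 |  14 | gbbafgeefbffdba
  26 |  19 | geefbffdba
  27 |  11 | gfdgbbafgeefbffdba
  28 |   9 | gfgfdgbbafgeefbffdba

SA = [28, 17, 27, 16, 15, 7, 2, 23, 6, 1, 0, 26, 13, 8, 20, 3, 21, 4, 22, 5, 25, 12, 24, 18, 10, 14, 19, 11, 9]
[i] adj suffixes → lcp
  [1] 28/17 → 1 ('a')
  [2] 17/27 → 0 ('')
  [3] 27/16 → 2 ('ba')
  [4] 16/15 → 1 ('b')
  [5] 15/7 → 1 ('b')
  [6] 7/2 → 1 ('b')
  [7] 2/23 → 1 ('b')
  [8] 23/6 → 0 ('')
  [9] 6/1 → 2 ('cb')
  [10] 1/0 → 1 ('c')
  [11] 0/26 → 0 ('')
  [12] 26/13 → 1 ('d')
  [13] 13/8 → 2 ('dg')
  [14] 8/20 → 0 ('')
  [15] 20/3 → 3 ('eef')
  [16] 3/21 → 1 ('e')
  [17] 21/4 → 2 ('ef')
  [18] 4/22 → 0 ('')
  [19] 22/5 → 1 ('f')
  [20] 5/25 → 1 ('f')
  [21] 25/12 → 2 ('fd')
  [22] 12/24 → 1 ('f')
  [23] 24/18 → 1 ('f')
  [24] 18/10 → 2 ('fg')
  [25] 10/14 → 0 ('')
  [26] 14/19 → 1 ('g')
  [27] 19/11 → 1 ('g')
  [28] 11/9 → 2 ('gf')

n(n+1)/2 = 29·30/2 = 435
Σ LCP = 0 + 1 + 0 + 2 + 1 + 1 + 1 + 1 + 0 + 2 + 1 + 0 + 1 + 2 + 0 + 3 + 1 + 2 + 0 + 1 + 1 + 2 + 1 + 1 + 2 + 0 + 1 + 1 + 2 = 31
distinct = 435 − 31 = 404

404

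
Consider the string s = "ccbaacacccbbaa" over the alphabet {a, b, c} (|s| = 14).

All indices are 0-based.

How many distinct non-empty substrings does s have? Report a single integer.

86

rank | idx | suffix
   0 |  13 | a
   1 |  12 | aa
   2 |   3 | aacacccbbaa
   3 |   4 | acacccbbaa
   4 |   6 | acccbbaa
   5 |  11 | baa
   6 |   2 | baacacccbbaa
   7 |  10 | bbaa
   8 |   5 | cacccbbaa
   9 |   1 | cbaacacccbbaa
  10 |   9 | cbbaa
  11 |   0 | ccbaacacccbbaa
  12 |   8 | ccbbaa
  13 |   7 | cccbbaa

SA = [13, 12, 3, 4, 6, 11, 2, 10, 5, 1, 9, 0, 8, 7]
[i] adj suffixes → lcp
  [1] 13/12 → 1 ('a')
  [2] 12/3 → 2 ('aa')
  [3] 3/4 → 1 ('a')
  [4] 4/6 → 2 ('ac')
  [5] 6/11 → 0 ('')
  [6] 11/2 → 3 ('baa')
  [7] 2/10 → 1 ('b')
  [8] 10/5 → 0 ('')
  [9] 5/1 → 1 ('c')
  [10] 1/9 → 2 ('cb')
  [11] 9/0 → 1 ('c')
  [12] 0/8 → 3 ('ccb')
  [13] 8/7 → 2 ('cc')

n(n+1)/2 = 14·15/2 = 105
Σ LCP = 0 + 1 + 2 + 1 + 2 + 0 + 3 + 1 + 0 + 1 + 2 + 1 + 3 + 2 = 19
distinct = 105 − 19 = 86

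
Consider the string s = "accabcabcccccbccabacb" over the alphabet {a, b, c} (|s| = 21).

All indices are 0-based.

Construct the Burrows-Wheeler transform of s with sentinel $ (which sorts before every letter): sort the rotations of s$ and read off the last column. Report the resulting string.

bcccb$caacaccbacbacccb

rank  rotation                last
    0  $accabcabcccccbccabacb  b
    1  abacb$accabcabcccccbcc  c
    2  abcabcccccbccabacb$acc  c
    3  abcccccbccabacb$accabc  c
    4  acb$accabcabcccccbccab  b
    5  accabcabcccccbccabacb$  $
    6  b$accabcabcccccbccabac  c
    7  bacb$accabcabcccccbcca  a
    8  bcabcccccbccabacb$acca  a
    9  bccabacb$accabcabccccc  c
   10  bcccccbccabacb$accabca  a
   11  cabacb$accabcabcccccbc  c
   12  cabcabcccccbccabacb$ac  c
   13  cabcccccbccabacb$accab  b
   14  cb$accabcabcccccbccaba  a
   15  cbccabacb$accabcabcccc  c
   16  ccabacb$accabcabcccccb  b
   17  ccabcabcccccbccabacb$a  a
   18  ccbccabacb$accabcabccc  c
   19  cccbccabacb$accabcabcc  c
   20  ccccbccabacb$accabcabc  c
   21  cccccbccabacb$accabcab  b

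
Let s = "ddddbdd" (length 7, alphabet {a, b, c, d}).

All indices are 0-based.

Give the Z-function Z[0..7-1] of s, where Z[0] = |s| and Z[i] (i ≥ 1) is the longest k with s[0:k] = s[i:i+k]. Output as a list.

Z[0]=7
i=1: fresh scan; Z[1]=3 grow→box=[1,4)
i=2: min(r-i=2, Z[1]=3)=2; Z[2]=2
i=3: min(r-i=1, Z[2]=2)=1; Z[3]=1
i=4: fresh scan; Z[4]=0
i=5: fresh scan; Z[5]=2 grow→box=[5,7)
i=6: min(r-i=1, Z[1]=3)=1; Z[6]=1

[7, 3, 2, 1, 0, 2, 1]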